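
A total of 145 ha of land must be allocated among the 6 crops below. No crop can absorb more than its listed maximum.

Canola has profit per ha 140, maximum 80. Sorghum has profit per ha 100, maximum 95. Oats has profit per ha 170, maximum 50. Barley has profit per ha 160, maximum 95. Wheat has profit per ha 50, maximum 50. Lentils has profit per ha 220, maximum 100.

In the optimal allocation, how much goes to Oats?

Highest profit per ha first: Lentils 220 > Oats 170 > Barley 160 > Canola 140 > Sorghum 100 > Wheat 50.
Give Lentils 100 to hit its cap of 100 ; 45 left.
Only 45 left; Oats takes them to reach 45.

45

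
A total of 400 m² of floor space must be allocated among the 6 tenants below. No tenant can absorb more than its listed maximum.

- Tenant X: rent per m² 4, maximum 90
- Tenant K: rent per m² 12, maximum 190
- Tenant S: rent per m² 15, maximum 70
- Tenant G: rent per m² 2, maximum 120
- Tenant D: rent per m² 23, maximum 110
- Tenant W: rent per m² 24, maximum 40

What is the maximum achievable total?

Highest rent per m² first: Tenant W 24 > Tenant D 23 > Tenant S 15 > Tenant K 12 > Tenant X 4 > Tenant G 2.
Tenant W: +40 to 40 (cap) ; 360 left.
Tenant D: +110 to 110 (cap) ; 250 left.
Give Tenant S 70 to hit its cap of 70 ; 180 left.
Tenant K: +180 (room for 190) → 180. Pool exhausted.
Total = 12×180 + 15×70 + 23×110 + 24×40 = 6700.

6700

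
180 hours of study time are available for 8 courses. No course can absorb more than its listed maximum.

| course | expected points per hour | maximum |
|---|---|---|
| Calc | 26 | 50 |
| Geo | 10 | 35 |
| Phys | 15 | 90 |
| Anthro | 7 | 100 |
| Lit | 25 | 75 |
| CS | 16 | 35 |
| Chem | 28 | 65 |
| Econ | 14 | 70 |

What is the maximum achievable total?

4745

Order the courses by expected points per hour: Chem 28 > Calc 26 > Lit 25 > CS 16 > Phys 15 > Econ 14 > Geo 10 > Anthro 7.
Give Chem 65 to hit its cap of 65 ; 115 left.
Give Calc 50 to hit its cap of 50 ; 65 left.
Lit: +65 (room for 75) → 65. Pool exhausted.
Total = 26×50 + 25×65 + 28×65 = 4745.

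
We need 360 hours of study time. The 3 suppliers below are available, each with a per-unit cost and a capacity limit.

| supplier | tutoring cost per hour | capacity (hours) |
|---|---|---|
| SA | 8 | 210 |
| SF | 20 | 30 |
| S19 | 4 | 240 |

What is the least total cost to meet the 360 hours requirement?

Use suppliers in increasing cost order.
S19 (4): use full 240 ; 120 hours to go.
SA (8): take the remaining 120 ; done.
SF: unused.
Cost = 240×4 + 120×8 = 1920.

1920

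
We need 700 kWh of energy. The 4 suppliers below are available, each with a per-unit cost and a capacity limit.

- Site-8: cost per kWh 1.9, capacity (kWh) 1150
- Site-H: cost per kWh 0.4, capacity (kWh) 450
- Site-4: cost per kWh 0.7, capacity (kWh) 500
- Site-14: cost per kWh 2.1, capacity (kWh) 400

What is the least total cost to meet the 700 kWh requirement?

355

Use suppliers in increasing cost order.
Site-H (0.4): use full 450 — 250 kWh to go.
Take 250 from Site-4 at 0.7 to finish.
Site-8, Site-14: unused.
Cost = 450×0.4 + 250×0.7 = 355.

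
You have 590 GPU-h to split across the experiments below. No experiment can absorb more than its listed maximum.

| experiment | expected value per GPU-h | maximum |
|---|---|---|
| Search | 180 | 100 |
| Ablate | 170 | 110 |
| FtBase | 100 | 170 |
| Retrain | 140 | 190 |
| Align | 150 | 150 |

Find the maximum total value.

89800

Rank by expected value per GPU-h: Search 180 > Ablate 170 > Align 150 > Retrain 140 > FtBase 100.
Search: +100 to 100 (cap) → 490 left.
Ablate takes 110 to reach its cap of 110 → 380 left.
Give Align 150 to hit its cap of 150 → 230 left.
Retrain takes 190 to reach its cap of 190 → 40 left.
FtBase has room for 170 but only 40 remain, so it gets 40.
Total = 180×100 + 170×110 + 100×40 + 140×190 + 150×150 = 89800.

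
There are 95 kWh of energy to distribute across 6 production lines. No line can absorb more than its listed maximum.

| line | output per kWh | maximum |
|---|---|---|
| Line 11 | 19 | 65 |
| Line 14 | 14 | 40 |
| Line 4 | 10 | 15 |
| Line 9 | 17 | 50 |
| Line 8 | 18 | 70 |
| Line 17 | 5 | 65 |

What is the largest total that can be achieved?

Highest output per kWh first: Line 11 19 > Line 8 18 > Line 9 17 > Line 14 14 > Line 4 10 > Line 17 5.
Line 11: +65 to 65 (cap) ; 30 left.
Line 8: +30 (room for 70) → 30. Pool exhausted.
Total = 19×65 + 18×30 = 1775.

1775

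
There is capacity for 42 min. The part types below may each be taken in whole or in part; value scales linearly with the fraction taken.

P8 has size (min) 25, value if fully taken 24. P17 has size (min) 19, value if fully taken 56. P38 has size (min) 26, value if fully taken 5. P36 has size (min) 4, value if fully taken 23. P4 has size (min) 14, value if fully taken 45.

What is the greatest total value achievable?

128.8

Best value per unit of size first: P36 23/4≈5.75, P4 45/14≈3.21, P17 56/19≈2.95, P8 24/25≈0.96, P38 5/26≈0.192.
All 4 min of P36 fit (value 23) ; 38 remain.
Take all of P4 (14 min, value 45) ; 24 min left.
All 19 min of P17 fit (value 56) ; 5 remain.
Only 5 min remain; take 5/25 of P8 for value 24×5/25 = 4.8.
Total value = 128.8.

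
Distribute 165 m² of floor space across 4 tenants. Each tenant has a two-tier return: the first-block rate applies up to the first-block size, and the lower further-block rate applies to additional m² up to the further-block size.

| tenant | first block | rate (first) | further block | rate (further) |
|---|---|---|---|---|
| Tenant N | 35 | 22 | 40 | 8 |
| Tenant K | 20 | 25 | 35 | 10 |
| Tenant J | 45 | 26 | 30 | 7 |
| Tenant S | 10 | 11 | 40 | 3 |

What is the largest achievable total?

3060

Treat each block as its own option and order by rate: Tenant J/first 26 > Tenant K/first 25 > Tenant N/first 22 > Tenant S/first 11 > Tenant K/second 10 > Tenant N/second 8 > Tenant J/second 7 > Tenant S/second 3.
Fill Tenant J first block (45 at 26) — 120 left.
Fill Tenant K first block (20 at 25) — 100 left.
Tenant N first at 22: fill all 35 — 65 left.
Tenant S/first (11): +10 — 55 left.
Tenant K/second (10): +35 — 20 left.
20 remain; put them into Tenant N second at 8.
Total = 26×45 + 25×20 + 22×35 + 11×10 + 10×35 + 8×20 = 3060.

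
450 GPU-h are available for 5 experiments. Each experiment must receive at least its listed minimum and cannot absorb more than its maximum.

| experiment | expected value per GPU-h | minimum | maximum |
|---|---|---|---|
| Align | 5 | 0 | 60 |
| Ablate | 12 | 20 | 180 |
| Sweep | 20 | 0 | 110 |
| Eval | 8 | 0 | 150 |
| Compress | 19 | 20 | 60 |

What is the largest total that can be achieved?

Meeting every minimum uses 0+20+0+0+20 = 40 GPU-h, leaving 410.
Rank by expected value per GPU-h: Sweep 20 > Compress 19 > Ablate 12 > Eval 8 > Align 5.
Give Sweep 110 more to hit its cap of 110 ; 300 left.
Compress takes 40 more to reach its cap of 60 ; 260 left.
Ablate takes 160 more to reach its cap of 180 ; 100 left.
Eval: +100 (room for 150) → 100. Pool exhausted.
Total = 12×180 + 20×110 + 8×100 + 19×60 = 6300.

6300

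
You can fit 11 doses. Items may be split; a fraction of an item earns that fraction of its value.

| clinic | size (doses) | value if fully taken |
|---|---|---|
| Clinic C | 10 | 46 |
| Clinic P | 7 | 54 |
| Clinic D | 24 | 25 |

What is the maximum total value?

Sort by value density: Clinic P 54/7≈7.71, Clinic C 46/10≈4.6, Clinic D 25/24≈1.04.
All 7 doses of Clinic P fit (value 54) → 4 remain.
Fill the last 4 doses with part of Clinic C: 4/10 of it earns 18.4.
Total value = 72.4.

72.4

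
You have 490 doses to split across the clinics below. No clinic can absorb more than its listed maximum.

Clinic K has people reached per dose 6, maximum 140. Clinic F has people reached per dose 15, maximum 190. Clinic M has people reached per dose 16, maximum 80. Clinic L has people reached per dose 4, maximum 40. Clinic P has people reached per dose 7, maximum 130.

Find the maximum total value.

5580

Rank by people reached per dose: Clinic M 16 > Clinic F 15 > Clinic P 7 > Clinic K 6 > Clinic L 4.
Clinic M takes 80 to reach its cap of 80 — 410 left.
Give Clinic F 190 to hit its cap of 190 — 220 left.
Clinic P: +130 to 130 (cap) — 90 left.
Clinic K has room for 140 but only 90 remain, so it gets 90.
Total = 6×90 + 15×190 + 16×80 + 7×130 = 5580.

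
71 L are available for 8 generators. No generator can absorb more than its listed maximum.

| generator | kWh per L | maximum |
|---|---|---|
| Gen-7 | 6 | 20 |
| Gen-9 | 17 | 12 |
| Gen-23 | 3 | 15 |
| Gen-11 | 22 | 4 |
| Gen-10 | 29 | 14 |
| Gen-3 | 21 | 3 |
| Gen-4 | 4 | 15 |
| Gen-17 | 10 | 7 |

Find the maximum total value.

Rank by kWh per L: Gen-10 29 > Gen-11 22 > Gen-3 21 > Gen-9 17 > Gen-17 10 > Gen-7 6 > Gen-4 4 > Gen-23 3.
Gen-10 takes 14 to reach its cap of 14 ; 57 left.
Gen-11 takes 4 to reach its cap of 4 ; 53 left.
Gen-3 takes 3 to reach its cap of 3 ; 50 left.
Gen-9: +12 to 12 (cap) ; 38 left.
Gen-17 takes 7 to reach its cap of 7 ; 31 left.
Gen-7: +20 to 20 (cap) ; 11 left.
Only 11 left; Gen-4 takes them to reach 11.
Total = 6×20 + 17×12 + 22×4 + 29×14 + 21×3 + 4×11 + 10×7 = 995.

995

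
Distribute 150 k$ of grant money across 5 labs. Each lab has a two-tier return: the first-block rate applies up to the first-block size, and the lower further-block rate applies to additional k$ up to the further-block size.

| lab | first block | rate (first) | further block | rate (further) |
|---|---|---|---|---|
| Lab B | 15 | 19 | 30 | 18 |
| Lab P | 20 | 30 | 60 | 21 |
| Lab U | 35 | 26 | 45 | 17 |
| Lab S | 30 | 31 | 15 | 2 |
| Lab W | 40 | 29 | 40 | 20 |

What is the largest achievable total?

Rank every tier by rate: Lab S/tier1 31 > Lab P/tier1 30 > Lab W/tier1 29 > Lab U/tier1 26 > Lab P/tier2 21 > Lab W/tier2 20 > Lab B/tier1 19 > Lab B/tier2 18 > Lab U/tier2 17 > Lab S/tier2 2.
Lab S/tier1 (31): +30 — 120 left.
Lab P tier1 at 30: fill all 20 — 100 left.
Lab W tier1 at 29: fill all 40 — 60 left.
Lab U/tier1 (26): +35 — 25 left.
Lab P/tier2: +25 of 60 at 21; pool empty.
Total = 31×30 + 30×20 + 29×40 + 26×35 + 21×25 = 4125.

4125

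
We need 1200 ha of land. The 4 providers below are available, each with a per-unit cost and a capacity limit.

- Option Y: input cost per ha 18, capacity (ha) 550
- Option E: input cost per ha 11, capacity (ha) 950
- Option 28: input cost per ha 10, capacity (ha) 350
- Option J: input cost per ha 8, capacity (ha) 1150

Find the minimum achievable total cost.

Fill from the cheapest provider first.
Option J (8): use full 1150 → 50 ha to go.
Option 28 (10): take the remaining 50 → done.
Option E, Option Y: unused.
Cost = 1150×8 + 50×10 = 9700.

9700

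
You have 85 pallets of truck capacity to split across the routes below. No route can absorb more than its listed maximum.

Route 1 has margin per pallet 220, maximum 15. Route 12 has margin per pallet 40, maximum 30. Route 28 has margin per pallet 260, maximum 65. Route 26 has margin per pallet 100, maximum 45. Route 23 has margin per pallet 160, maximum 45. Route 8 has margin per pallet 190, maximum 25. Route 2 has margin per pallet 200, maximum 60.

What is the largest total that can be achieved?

21200

Order the routes by margin per pallet: Route 28 260 > Route 1 220 > Route 2 200 > Route 8 190 > Route 23 160 > Route 26 100 > Route 12 40.
Route 28: +65 to 65 (cap) ; 20 left.
Route 1 takes 15 to reach its cap of 15 ; 5 left.
Only 5 left; Route 2 takes them to reach 5.
Total = 220×15 + 260×65 + 200×5 = 21200.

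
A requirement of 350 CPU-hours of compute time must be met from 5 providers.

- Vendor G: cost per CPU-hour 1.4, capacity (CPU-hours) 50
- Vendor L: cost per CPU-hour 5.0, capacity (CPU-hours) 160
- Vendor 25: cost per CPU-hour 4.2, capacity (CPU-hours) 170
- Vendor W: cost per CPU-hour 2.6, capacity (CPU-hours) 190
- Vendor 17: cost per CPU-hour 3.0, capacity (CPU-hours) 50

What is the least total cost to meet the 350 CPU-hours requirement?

Fill from the cheapest provider first.
Vendor G at 1.4: take all 50 CPU-hours — 300 still needed.
Vendor W (2.6): use full 190 — 110 CPU-hours to go.
Vendor 17 (3.0): use full 50 — 60 CPU-hours to go.
Vendor 25 (4.2): take the remaining 60 — done.
Vendor L: unused.
Cost = 50×1.4 + 190×2.6 + 50×3.0 + 60×4.2 = 966.

966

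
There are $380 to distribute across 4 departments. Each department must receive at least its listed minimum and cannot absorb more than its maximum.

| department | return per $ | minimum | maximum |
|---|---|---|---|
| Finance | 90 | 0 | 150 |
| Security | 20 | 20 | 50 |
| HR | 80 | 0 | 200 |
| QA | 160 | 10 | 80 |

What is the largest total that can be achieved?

Meeting every minimum uses 0+20+0+10 = 30 $, leaving 350.
Rank by return per $: QA 160 > Finance 90 > HR 80 > Security 20.
Give QA 70 more to hit its cap of 80 — 280 left.
Finance takes 150 more to reach its cap of 150 — 130 left.
HR: +130 (room for 200) → 130. Pool exhausted.
Total = 90×150 + 20×20 + 80×130 + 160×80 = 37100.

37100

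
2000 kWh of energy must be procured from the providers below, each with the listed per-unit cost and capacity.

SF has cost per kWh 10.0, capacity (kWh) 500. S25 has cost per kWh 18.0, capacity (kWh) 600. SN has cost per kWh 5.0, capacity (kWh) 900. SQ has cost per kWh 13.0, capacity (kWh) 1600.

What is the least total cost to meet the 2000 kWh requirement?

17300

Use providers in increasing cost order.
SN (5.0): use full 900 ; 1100 kWh to go.
Take 500 from SF at 10.0 ; need 600 more.
SQ (13.0): take the remaining 600 ; done.
S25: unused.
Cost = 900×5.0 + 500×10.0 + 600×13.0 = 17300.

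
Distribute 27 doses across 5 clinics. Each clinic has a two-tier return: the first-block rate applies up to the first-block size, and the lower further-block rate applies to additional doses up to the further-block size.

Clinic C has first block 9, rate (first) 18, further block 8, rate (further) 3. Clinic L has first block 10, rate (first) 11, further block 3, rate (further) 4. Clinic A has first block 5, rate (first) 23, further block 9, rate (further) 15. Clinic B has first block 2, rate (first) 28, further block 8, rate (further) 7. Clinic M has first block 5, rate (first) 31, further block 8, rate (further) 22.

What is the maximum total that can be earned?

Treat each block as its own option and order by rate: Clinic M/T1 31 > Clinic B/T1 28 > Clinic A/T1 23 > Clinic M/T2 22 > Clinic C/T1 18 > Clinic A/T2 15 > Clinic L/T1 11 > Clinic B/T2 7 > Clinic L/T2 4 > Clinic C/T2 3.
Fill Clinic M T1 block (5 at 31) — 22 left.
Clinic B/T1 (28): +2 — 20 left.
Clinic A T1 at 23: fill all 5 — 15 left.
Fill Clinic M T2 block (8 at 22) — 7 left.
7 remain; put them into Clinic C T1 at 18.
Total = 31×5 + 28×2 + 23×5 + 22×8 + 18×7 = 628.

628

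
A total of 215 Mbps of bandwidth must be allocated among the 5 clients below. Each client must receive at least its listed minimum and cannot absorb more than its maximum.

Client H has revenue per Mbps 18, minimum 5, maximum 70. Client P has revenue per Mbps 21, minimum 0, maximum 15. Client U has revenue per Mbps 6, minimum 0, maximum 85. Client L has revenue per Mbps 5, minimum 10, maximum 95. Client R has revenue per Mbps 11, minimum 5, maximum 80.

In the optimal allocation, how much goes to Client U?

40

Meeting every minimum uses 5+0+0+10+5 = 20 Mbps, leaving 195.
Highest revenue per Mbps first: Client P 21 > Client H 18 > Client R 11 > Client U 6 > Client L 5.
Client P: +15 to 15 (cap) — 180 left.
Give Client H 65 more to hit its cap of 70 — 115 left.
Give Client R 75 more to hit its cap of 80 — 40 left.
Client U has room for 85 more but only 40 remain, so it gets 40.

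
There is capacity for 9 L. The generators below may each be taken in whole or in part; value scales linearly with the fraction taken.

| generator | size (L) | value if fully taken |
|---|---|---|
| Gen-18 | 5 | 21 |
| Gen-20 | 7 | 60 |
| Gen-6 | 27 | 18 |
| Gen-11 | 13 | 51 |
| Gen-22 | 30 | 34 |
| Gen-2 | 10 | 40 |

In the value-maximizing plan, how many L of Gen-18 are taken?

2

Sort by value density: Gen-20 60/7≈8.57, Gen-18 21/5≈4.2, Gen-2 40/10≈4, Gen-11 51/13≈3.92, Gen-22 34/30≈1.13, Gen-6 18/27≈0.667.
Gen-20: take in full, 7 L for value 60 ; 2 left.
2 L left: a 2/5 share of Gen-18 gives 21×2/5 = 8.4.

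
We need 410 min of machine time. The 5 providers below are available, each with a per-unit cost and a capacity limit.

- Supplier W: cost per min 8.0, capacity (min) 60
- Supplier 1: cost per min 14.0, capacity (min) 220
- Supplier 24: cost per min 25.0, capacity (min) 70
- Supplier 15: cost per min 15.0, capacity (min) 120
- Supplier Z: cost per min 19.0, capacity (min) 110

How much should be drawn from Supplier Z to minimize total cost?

Cheapest first:
Take 60 from Supplier W at 8.0 → need 350 more.
Take 220 from Supplier 1 at 14.0 → need 130 more.
Supplier 15 (15.0): use full 120 → 10 min to go.
Supplier Z (19.0): take the remaining 10 → done.
Supplier 24: unused.

10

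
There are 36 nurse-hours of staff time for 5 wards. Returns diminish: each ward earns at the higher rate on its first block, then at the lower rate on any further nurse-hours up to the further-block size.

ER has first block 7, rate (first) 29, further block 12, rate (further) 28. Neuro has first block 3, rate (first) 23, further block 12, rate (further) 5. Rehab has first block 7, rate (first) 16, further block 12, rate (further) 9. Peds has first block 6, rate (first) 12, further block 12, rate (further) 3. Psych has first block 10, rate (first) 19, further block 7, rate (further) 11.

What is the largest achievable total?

862

Order all 10 blocks by rate: ER/tier1 29 > ER/tier2 28 > Neuro/tier1 23 > Psych/tier1 19 > Rehab/tier1 16 > Peds/tier1 12 > Psych/tier2 11 > Rehab/tier2 9 > Neuro/tier2 5 > Peds/tier2 3.
ER/tier1 (29): +7 — 29 left.
ER/tier2 (28): +12 — 17 left.
Neuro/tier1 (23): +3 — 14 left.
Psych/tier1 (19): +10 — 4 left.
Rehab/tier1: +4 of 7 at 16; pool empty.
Total = 29×7 + 28×12 + 23×3 + 19×10 + 16×4 = 862.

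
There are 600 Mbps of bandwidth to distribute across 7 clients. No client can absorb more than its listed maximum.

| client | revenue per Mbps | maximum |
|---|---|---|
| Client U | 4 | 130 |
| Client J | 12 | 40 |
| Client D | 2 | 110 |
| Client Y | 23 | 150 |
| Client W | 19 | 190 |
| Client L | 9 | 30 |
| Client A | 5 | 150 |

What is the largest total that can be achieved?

Highest revenue per Mbps first: Client Y 23 > Client W 19 > Client J 12 > Client L 9 > Client A 5 > Client U 4 > Client D 2.
Client Y: +150 to 150 (cap) — 450 left.
Client W takes 190 to reach its cap of 190 — 260 left.
Client J: +40 to 40 (cap) — 220 left.
Client L takes 30 to reach its cap of 30 — 190 left.
Client A: +150 to 150 (cap) — 40 left.
Only 40 left; Client U takes them to reach 40.
Total = 4×40 + 12×40 + 23×150 + 19×190 + 9×30 + 5×150 = 8720.

8720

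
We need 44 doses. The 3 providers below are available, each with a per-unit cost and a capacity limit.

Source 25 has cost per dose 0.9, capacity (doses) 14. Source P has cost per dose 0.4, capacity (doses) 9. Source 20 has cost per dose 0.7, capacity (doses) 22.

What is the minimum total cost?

Use providers in increasing cost order.
Source P at 0.4: take all 9 doses → 35 still needed.
Take 22 from Source 20 at 0.7 → need 13 more.
Source 25 at 0.9: take 13 of its 14 → requirement met.
Cost = 9×0.4 + 22×0.7 + 13×0.9 = 30.7.

30.7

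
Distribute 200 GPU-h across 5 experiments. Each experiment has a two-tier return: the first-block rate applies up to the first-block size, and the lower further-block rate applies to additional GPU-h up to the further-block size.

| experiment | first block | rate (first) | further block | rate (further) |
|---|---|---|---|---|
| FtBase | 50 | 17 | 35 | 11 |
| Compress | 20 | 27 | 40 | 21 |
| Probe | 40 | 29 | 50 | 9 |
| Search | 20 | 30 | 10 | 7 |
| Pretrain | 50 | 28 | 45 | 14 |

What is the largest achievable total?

5050

Treat each block as its own option and order by rate: Search/tier1 30 > Probe/tier1 29 > Pretrain/tier1 28 > Compress/tier1 27 > Compress/tier2 21 > FtBase/tier1 17 > Pretrain/tier2 14 > FtBase/tier2 11 > Probe/tier2 9 > Search/tier2 7.
Fill Search tier1 block (20 at 30) — 180 left.
Probe tier1 at 29: fill all 40 — 140 left.
Pretrain/tier1 (28): +50 — 90 left.
Compress tier1 at 27: fill all 20 — 70 left.
Compress/tier2 (21): +40 — 30 left.
FtBase tier1 at 17: only 30 left, fill 30.
Total = 30×20 + 29×40 + 28×50 + 27×20 + 21×40 + 17×30 = 5050.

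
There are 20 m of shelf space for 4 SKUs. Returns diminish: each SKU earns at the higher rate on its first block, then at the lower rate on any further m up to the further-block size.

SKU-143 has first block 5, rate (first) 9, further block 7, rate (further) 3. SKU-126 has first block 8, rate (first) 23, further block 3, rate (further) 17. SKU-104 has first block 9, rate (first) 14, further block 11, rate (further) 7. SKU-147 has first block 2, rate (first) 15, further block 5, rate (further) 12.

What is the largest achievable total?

Rank every tier by rate: SKU-126/first 23 > SKU-126/second 17 > SKU-147/first 15 > SKU-104/first 14 > SKU-147/second 12 > SKU-143/first 9 > SKU-104/second 7 > SKU-143/second 3.
Fill SKU-126 first block (8 at 23) → 12 left.
Fill SKU-126 second block (3 at 17) → 9 left.
Fill SKU-147 first block (2 at 15) → 7 left.
SKU-104/first: +7 of 9 at 14; pool empty.
Total = 23×8 + 17×3 + 15×2 + 14×7 = 363.

363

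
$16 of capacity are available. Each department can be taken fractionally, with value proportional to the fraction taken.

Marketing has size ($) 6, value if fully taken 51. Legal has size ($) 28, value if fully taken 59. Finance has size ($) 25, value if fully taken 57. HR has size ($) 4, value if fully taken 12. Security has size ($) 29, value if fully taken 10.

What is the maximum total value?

Sort by value density: Marketing 51/6≈8.5, HR 12/4≈3, Finance 57/25≈2.28, Legal 59/28≈2.11, Security 10/29≈0.345.
Take all of Marketing (6 $, value 51) — 10 $ left.
Take all of HR (4 $, value 12) — 6 $ left.
Fill the last 6 $ with part of Finance: 6/25 of it earns 13.68.
Total value = 76.68.

76.68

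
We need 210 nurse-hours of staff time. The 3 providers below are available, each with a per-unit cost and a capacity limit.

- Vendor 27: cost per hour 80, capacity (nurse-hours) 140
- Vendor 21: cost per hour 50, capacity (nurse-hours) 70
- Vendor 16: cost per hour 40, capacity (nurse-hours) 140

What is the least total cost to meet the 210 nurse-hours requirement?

Fill from the cheapest provider first.
Vendor 16 (40): use full 140 — 70 nurse-hours to go.
Vendor 21 at 50: take all 70 nurse-hours — 0 still needed.
Vendor 27: unused.
Cost = 140×40 + 70×50 = 9100.

9100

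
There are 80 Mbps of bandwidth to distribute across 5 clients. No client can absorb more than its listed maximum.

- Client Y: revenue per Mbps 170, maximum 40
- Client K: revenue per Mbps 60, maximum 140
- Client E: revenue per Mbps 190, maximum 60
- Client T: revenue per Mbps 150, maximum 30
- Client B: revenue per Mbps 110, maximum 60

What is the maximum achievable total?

14800

Rank by revenue per Mbps: Client E 190 > Client Y 170 > Client T 150 > Client B 110 > Client K 60.
Client E takes 60 to reach its cap of 60 ; 20 left.
Client Y has room for 40 but only 20 remain, so it gets 20.
Total = 170×20 + 190×60 = 14800.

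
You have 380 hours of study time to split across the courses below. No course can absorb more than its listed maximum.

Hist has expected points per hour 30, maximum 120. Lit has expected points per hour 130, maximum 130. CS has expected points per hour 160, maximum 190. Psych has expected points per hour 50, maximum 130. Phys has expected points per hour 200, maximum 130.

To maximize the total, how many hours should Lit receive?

Order the courses by expected points per hour: Phys 200 > CS 160 > Lit 130 > Psych 50 > Hist 30.
Phys: +130 to 130 (cap) — 250 left.
CS: +190 to 190 (cap) — 60 left.
Lit has room for 130 but only 60 remain, so it gets 60.

60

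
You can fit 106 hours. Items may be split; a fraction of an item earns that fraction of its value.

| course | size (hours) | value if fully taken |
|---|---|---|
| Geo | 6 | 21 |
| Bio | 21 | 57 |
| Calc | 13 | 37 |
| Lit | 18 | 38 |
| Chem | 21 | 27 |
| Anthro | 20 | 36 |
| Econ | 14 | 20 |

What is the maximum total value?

Sort by value density: Geo 21/6≈3.5, Calc 37/13≈2.85, Bio 57/21≈2.71, Lit 38/18≈2.11, Anthro 36/20≈1.8, Econ 20/14≈1.43, Chem 27/21≈1.29.
Geo: take in full, 6 hours for value 21 — 100 left.
Calc: take in full, 13 hours for value 37 — 87 left.
Bio: take in full, 21 hours for value 57 — 66 left.
Lit: take in full, 18 hours for value 38 — 48 left.
All 20 hours of Anthro fit (value 36) — 28 remain.
Take all of Econ (14 hours, value 20) — 14 hours left.
Fill the last 14 hours with part of Chem: 14/21 of it earns 18.
Total value = 227.

227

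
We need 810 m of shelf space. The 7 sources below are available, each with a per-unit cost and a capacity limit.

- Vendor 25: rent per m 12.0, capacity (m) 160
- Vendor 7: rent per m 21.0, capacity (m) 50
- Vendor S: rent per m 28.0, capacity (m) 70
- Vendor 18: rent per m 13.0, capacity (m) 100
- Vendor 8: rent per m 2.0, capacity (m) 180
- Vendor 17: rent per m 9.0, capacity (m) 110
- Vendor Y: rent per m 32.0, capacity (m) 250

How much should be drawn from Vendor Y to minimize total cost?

140

Fill from the cheapest source first.
Vendor 8 (2.0): use full 180 ; 630 m to go.
Vendor 17 at 9.0: take all 110 m ; 520 still needed.
Take 160 from Vendor 25 at 12.0 ; need 360 more.
Vendor 18 at 13.0: take all 100 m ; 260 still needed.
Take 50 from Vendor 7 at 21.0 ; need 210 more.
Take 70 from Vendor S at 28.0 ; need 140 more.
Take 140 from Vendor Y at 32.0 to finish.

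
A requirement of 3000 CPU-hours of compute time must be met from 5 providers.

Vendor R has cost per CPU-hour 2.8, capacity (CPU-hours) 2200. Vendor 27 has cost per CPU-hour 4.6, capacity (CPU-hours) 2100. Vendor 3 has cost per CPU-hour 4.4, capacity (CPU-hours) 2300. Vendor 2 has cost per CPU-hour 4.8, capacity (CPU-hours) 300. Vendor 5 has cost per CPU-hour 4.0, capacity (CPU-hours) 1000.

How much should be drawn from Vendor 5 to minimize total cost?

Fill from the cheapest provider first.
Vendor R (2.8): use full 2200 — 800 CPU-hours to go.
Vendor 5 (4.0): take the remaining 800 — done.
Vendor 3, Vendor 27, Vendor 2: unused.

800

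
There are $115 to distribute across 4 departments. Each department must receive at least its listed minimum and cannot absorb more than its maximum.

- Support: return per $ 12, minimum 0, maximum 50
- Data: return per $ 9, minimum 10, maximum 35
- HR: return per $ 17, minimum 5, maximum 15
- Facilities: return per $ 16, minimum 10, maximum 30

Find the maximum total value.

1515

Meeting every minimum uses 0+10+5+10 = 25 $, leaving 90.
Rank by return per $: HR 17 > Facilities 16 > Support 12 > Data 9.
HR: +10 to 15 (cap) — 80 left.
Facilities takes 20 more to reach its cap of 30 — 60 left.
Give Support 50 more to hit its cap of 50 — 10 left.
Only 10 left; Data takes them to reach 20.
Total = 12×50 + 9×20 + 17×15 + 16×30 = 1515.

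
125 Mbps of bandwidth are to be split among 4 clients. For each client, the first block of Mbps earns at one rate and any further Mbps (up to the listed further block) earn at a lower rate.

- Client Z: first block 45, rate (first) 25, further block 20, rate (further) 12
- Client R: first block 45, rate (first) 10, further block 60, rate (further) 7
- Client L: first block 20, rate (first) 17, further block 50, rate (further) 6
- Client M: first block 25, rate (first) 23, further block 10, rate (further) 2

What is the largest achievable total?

2430

Treat each block as its own option and order by rate: Client Z/first 25 > Client M/first 23 > Client L/first 17 > Client Z/second 12 > Client R/first 10 > Client R/second 7 > Client L/second 6 > Client M/second 2.
Client Z/first (25): +45 → 80 left.
Client M/first (23): +25 → 55 left.
Client L first at 17: fill all 20 → 35 left.
Client Z second at 12: fill all 20 → 15 left.
Client R first at 10: only 15 left, fill 15.
Total = 25×45 + 23×25 + 17×20 + 12×20 + 10×15 = 2430.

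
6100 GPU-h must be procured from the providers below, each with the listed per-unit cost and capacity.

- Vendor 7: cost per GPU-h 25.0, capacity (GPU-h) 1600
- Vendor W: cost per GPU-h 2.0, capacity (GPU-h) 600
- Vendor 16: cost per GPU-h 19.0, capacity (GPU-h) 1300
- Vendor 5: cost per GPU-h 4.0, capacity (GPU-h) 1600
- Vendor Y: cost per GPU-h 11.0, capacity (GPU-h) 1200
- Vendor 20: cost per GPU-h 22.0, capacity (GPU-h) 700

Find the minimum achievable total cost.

78400

Cheapest first:
Vendor W at 2.0: take all 600 GPU-h → 5500 still needed.
Take 1600 from Vendor 5 at 4.0 → need 3900 more.
Vendor Y (11.0): use full 1200 → 2700 GPU-h to go.
Vendor 16 (19.0): use full 1300 → 1400 GPU-h to go.
Vendor 20 (22.0): use full 700 → 700 GPU-h to go.
Vendor 7 at 25.0: take 700 of its 1600 → requirement met.
Cost = 600×2.0 + 1600×4.0 + 1200×11.0 + 1300×19.0 + 700×22.0 + 700×25.0 = 78400.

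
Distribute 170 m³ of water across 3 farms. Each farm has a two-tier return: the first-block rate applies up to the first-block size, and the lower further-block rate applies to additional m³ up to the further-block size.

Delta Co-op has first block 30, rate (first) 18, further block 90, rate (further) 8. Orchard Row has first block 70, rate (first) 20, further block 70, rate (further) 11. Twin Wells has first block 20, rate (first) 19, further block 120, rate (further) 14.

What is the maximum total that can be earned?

Treat each block as its own option and order by rate: Orchard Row/tier1 20 > Twin Wells/tier1 19 > Delta Co-op/tier1 18 > Twin Wells/tier2 14 > Orchard Row/tier2 11 > Delta Co-op/tier2 8.
Fill Orchard Row tier1 block (70 at 20) — 100 left.
Twin Wells/tier1 (19): +20 — 80 left.
Fill Delta Co-op tier1 block (30 at 18) — 50 left.
Twin Wells/tier2: +50 of 120 at 14; pool empty.
Total = 20×70 + 19×20 + 18×30 + 14×50 = 3020.

3020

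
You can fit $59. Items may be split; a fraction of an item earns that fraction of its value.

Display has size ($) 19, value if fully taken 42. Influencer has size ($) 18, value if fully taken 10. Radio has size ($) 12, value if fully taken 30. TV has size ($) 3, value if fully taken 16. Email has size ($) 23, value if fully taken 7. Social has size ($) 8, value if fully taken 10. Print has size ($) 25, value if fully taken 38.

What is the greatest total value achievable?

Rank by value-to-size ratio: TV 16/3≈5.33, Radio 30/12≈2.5, Display 42/19≈2.21, Print 38/25≈1.52, Social 10/8≈1.25, Influencer 10/18≈0.556, Email 7/23≈0.304.
Take all of TV (3 $, value 16) ; 56 $ left.
Radio: take in full, 12 $ for value 30 ; 44 left.
All 19 $ of Display fit (value 42) ; 25 remain.
Take all of Print (25 $, value 38) ; 0 $ left.
Total value = 126.

126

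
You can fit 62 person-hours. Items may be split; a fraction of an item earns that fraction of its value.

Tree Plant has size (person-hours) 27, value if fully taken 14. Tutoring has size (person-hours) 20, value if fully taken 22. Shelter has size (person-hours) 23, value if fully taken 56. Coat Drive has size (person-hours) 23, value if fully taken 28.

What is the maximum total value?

Best value per unit of size first: Shelter 56/23≈2.43, Coat Drive 28/23≈1.22, Tutoring 22/20≈1.1, Tree Plant 14/27≈0.519.
All 23 person-hours of Shelter fit (value 56) → 39 remain.
All 23 person-hours of Coat Drive fit (value 28) → 16 remain.
Only 16 person-hours remain; take 16/20 of Tutoring for value 22×16/20 = 17.6.
Total value = 101.6.

101.6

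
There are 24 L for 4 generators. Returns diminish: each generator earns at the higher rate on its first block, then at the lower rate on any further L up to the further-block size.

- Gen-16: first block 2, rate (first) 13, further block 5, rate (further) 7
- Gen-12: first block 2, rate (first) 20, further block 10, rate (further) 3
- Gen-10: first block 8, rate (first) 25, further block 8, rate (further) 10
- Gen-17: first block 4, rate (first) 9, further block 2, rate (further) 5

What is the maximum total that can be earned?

Order all 8 blocks by rate: Gen-10/first 25 > Gen-12/first 20 > Gen-16/first 13 > Gen-10/second 10 > Gen-17/first 9 > Gen-16/second 7 > Gen-17/second 5 > Gen-12/second 3.
Fill Gen-10 first block (8 at 25) ; 16 left.
Gen-12/first (20): +2 ; 14 left.
Fill Gen-16 first block (2 at 13) ; 12 left.
Gen-10/second (10): +8 ; 4 left.
Gen-17 first at 9: fill all 4 ; 0 left.
Total = 25×8 + 20×2 + 13×2 + 10×8 + 9×4 = 382.

382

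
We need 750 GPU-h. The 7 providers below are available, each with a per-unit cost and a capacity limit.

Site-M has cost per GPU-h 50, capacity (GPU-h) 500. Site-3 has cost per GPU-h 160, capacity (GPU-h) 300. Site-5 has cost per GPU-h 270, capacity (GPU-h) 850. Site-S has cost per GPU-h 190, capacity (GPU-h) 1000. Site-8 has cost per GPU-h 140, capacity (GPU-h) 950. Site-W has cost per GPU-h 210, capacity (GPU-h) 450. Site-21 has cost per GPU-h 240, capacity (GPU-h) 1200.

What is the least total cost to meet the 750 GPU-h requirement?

60000

Fill from the cheapest provider first.
Site-M at 50: take all 500 GPU-h ; 250 still needed.
Site-8 (140): take the remaining 250 ; done.
Site-3, Site-S, Site-W, Site-21, Site-5: unused.
Cost = 500×50 + 250×140 = 60000.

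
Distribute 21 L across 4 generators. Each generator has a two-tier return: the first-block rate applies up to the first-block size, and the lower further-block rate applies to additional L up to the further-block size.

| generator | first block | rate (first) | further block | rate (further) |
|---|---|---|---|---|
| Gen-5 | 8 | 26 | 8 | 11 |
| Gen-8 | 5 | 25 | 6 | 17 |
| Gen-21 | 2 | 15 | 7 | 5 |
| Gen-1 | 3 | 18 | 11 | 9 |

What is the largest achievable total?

472

Rank every tier by rate: Gen-5/first 26 > Gen-8/first 25 > Gen-1/first 18 > Gen-8/second 17 > Gen-21/first 15 > Gen-5/second 11 > Gen-1/second 9 > Gen-21/second 5.
Gen-5 first at 26: fill all 8 ; 13 left.
Gen-8/first (25): +5 ; 8 left.
Gen-1 first at 18: fill all 3 ; 5 left.
Gen-8/second: +5 of 6 at 17; pool empty.
Total = 26×8 + 25×5 + 18×3 + 17×5 = 472.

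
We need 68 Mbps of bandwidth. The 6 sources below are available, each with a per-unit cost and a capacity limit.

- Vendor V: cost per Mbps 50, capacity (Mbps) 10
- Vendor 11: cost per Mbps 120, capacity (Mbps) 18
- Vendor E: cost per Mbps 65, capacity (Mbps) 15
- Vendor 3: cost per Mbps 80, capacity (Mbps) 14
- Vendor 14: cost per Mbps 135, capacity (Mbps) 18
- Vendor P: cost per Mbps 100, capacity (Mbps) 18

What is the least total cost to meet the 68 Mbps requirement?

Fill from the cheapest source first.
Take 10 from Vendor V at 50 — need 58 more.
Take 15 from Vendor E at 65 — need 43 more.
Vendor 3 at 80: take all 14 Mbps — 29 still needed.
Vendor P (100): use full 18 — 11 Mbps to go.
Vendor 11 (120): take the remaining 11 — done.
Vendor 14: unused.
Cost = 10×50 + 15×65 + 14×80 + 18×100 + 11×120 = 5715.

5715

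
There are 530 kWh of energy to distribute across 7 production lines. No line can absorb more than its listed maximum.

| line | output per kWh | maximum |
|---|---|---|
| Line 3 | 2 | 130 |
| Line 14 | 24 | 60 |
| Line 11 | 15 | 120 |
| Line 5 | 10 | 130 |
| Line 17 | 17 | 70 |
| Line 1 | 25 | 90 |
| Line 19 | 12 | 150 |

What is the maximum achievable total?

Order the production lines by output per kWh: Line 1 25 > Line 14 24 > Line 17 17 > Line 11 15 > Line 19 12 > Line 5 10 > Line 3 2.
Give Line 1 90 to hit its cap of 90 → 440 left.
Give Line 14 60 to hit its cap of 60 → 380 left.
Give Line 17 70 to hit its cap of 70 → 310 left.
Give Line 11 120 to hit its cap of 120 → 190 left.
Line 19 takes 150 to reach its cap of 150 → 40 left.
Line 5: +40 (room for 130) → 40. Pool exhausted.
Total = 24×60 + 15×120 + 10×40 + 17×70 + 25×90 + 12×150 = 8880.

8880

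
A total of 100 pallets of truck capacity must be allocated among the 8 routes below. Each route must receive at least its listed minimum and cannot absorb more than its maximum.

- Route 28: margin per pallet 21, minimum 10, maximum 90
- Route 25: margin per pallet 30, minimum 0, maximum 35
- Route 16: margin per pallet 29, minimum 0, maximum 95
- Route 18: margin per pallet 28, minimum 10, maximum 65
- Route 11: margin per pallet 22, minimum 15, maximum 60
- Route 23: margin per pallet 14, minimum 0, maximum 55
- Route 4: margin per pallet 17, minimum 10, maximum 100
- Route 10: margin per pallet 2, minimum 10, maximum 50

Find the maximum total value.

Meeting every minimum uses 10+0+0+10+15+0+10+10 = 55 pallets, leaving 45.
Highest margin per pallet first: Route 25 30 > Route 16 29 > Route 18 28 > Route 11 22 > Route 28 21 > Route 4 17 > Route 23 14 > Route 10 2.
Route 25: +35 to 35 (cap) — 10 left.
Route 16: +10 (room for 95) → 10. Pool exhausted.
Total = 21×10 + 30×35 + 29×10 + 28×10 + 22×15 + 17×10 + 2×10 = 2350.

2350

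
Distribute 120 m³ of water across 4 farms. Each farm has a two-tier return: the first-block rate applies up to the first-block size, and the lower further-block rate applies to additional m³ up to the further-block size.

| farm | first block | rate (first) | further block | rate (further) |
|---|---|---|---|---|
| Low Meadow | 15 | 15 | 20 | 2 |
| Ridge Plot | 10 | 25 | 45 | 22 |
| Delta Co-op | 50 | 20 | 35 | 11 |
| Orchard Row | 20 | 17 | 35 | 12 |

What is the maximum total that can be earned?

Rank every tier by rate: Ridge Plot/first 25 > Ridge Plot/second 22 > Delta Co-op/first 20 > Orchard Row/first 17 > Low Meadow/first 15 > Orchard Row/second 12 > Delta Co-op/second 11 > Low Meadow/second 2.
Ridge Plot first at 25: fill all 10 → 110 left.
Ridge Plot/second (22): +45 → 65 left.
Delta Co-op/first (20): +50 → 15 left.
Orchard Row first at 17: only 15 left, fill 15.
Total = 25×10 + 22×45 + 20×50 + 17×15 = 2495.

2495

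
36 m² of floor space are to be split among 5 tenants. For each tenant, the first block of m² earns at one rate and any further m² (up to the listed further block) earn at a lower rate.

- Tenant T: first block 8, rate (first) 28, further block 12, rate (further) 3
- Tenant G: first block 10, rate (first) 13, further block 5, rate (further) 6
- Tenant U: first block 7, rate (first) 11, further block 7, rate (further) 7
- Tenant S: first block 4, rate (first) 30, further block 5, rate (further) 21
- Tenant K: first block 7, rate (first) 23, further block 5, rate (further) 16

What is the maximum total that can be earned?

Order all 10 blocks by rate: Tenant S/tier1 30 > Tenant T/tier1 28 > Tenant K/tier1 23 > Tenant S/tier2 21 > Tenant K/tier2 16 > Tenant G/tier1 13 > Tenant U/tier1 11 > Tenant U/tier2 7 > Tenant G/tier2 6 > Tenant T/tier2 3.
Fill Tenant S tier1 block (4 at 30) ; 32 left.
Fill Tenant T tier1 block (8 at 28) ; 24 left.
Tenant K tier1 at 23: fill all 7 ; 17 left.
Tenant S/tier2 (21): +5 ; 12 left.
Tenant K tier2 at 16: fill all 5 ; 7 left.
Tenant G tier1 at 13: only 7 left, fill 7.
Total = 30×4 + 28×8 + 23×7 + 21×5 + 16×5 + 13×7 = 781.

781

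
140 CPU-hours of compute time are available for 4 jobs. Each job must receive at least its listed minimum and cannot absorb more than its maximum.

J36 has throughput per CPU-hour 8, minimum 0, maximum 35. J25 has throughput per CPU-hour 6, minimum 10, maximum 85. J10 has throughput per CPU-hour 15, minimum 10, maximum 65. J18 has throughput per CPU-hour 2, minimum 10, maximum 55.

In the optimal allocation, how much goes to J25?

Meeting every minimum uses 0+10+10+10 = 30 CPU-hours, leaving 110.
Rank by throughput per CPU-hour: J10 15 > J36 8 > J25 6 > J18 2.
Give J10 55 more to hit its cap of 65 ; 55 left.
Give J36 35 more to hit its cap of 35 ; 20 left.
J25 has room for 75 more but only 20 remain, so it gets 30.

30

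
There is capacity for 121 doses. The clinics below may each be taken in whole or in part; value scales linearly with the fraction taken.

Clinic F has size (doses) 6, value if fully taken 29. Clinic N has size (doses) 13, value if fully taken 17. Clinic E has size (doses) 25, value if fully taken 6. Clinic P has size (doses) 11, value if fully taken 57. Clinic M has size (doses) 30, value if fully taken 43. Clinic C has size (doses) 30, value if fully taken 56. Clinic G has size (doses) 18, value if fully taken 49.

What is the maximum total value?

254.12

Sort by value density: Clinic P 57/11≈5.18, Clinic F 29/6≈4.83, Clinic G 49/18≈2.72, Clinic C 56/30≈1.87, Clinic M 43/30≈1.43, Clinic N 17/13≈1.31, Clinic E 6/25≈0.24.
Take all of Clinic P (11 doses, value 57) — 110 doses left.
Take all of Clinic F (6 doses, value 29) — 104 doses left.
Clinic G: take in full, 18 doses for value 49 — 86 left.
Take all of Clinic C (30 doses, value 56) — 56 doses left.
Take all of Clinic M (30 doses, value 43) — 26 doses left.
All 13 doses of Clinic N fit (value 17) — 13 remain.
Fill the last 13 doses with part of Clinic E: 13/25 of it earns 3.12.
Total value = 254.12.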